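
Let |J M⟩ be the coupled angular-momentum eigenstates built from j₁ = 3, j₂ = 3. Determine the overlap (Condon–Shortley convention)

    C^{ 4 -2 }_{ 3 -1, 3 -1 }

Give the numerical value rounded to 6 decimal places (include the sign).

-0.509647

√[9·2!4!4!/11! · 2!4!2!4!2!6!] = √(331776/385)
  +(−1)^0/∏(0,2,4,2,0,2)! = 1/192  (running 1/192)
  +(−1)^1/∏(1,1,3,1,1,3)! = -1/36  (running -13/576)
  +(−1)^2/∏(2,0,2,0,2,4)! = 1/192  (running -5/288)
⟨..|..⟩ = √(331776/385)·(-5/288) = -0.509647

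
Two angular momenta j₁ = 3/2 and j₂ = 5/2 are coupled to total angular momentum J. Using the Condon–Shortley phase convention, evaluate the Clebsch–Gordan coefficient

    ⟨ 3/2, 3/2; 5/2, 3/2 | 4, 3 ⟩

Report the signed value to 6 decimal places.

j₁+j₂−J=0  J+j₁−j₂=3  J−j₁+j₂=5  j₁+j₂+J+1=9
(j₁±m₁, j₂±m₂, J±M) = (3,0,4,1,7,1)
P² = 12960
sum k=0..0:
  [0] +1/144 = 1/144
S = 1/144
C² = P²·S² = 5/8 ; C = +0.790569

+0.790569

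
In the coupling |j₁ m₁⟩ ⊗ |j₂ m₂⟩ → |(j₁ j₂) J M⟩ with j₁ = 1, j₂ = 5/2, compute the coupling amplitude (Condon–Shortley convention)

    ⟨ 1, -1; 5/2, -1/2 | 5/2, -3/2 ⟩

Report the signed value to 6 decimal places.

triangle: 1!×1!×4!/7! = 24/5040
(j±m)!: 0!×2!×2!×3!×1!×4! = 576
prefactor² = (2J+1)×Δ×N² = 576/35
  k=1: −1/(1!×0!×1!×1!×0!×3!) = -1/6
Σ = -1/6  ⇒  CG² = 576/35×(-1/6)² = 16/35
CG = −√(16/35) = -0.676123

-0.676123  (= −√(16/35))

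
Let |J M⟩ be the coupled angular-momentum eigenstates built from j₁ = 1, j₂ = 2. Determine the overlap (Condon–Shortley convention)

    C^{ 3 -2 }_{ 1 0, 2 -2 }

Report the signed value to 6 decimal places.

√[7·0!2!4!/7! · 1!1!0!4!1!5!] = √(192)
  +(−1)^0/∏(0,0,1,0,1,4)! = 1/24  (running 1/24)
⟨..|..⟩ = √(192)·(1/24) = +0.577350

+√(1/3) ≈ +0.577350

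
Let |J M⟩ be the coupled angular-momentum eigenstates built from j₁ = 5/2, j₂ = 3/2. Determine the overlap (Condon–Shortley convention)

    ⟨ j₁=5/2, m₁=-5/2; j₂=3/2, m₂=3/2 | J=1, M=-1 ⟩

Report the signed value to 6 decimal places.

−√(1/2) ≈ -0.707107

triangle: 3!*2!*0!/6! = 12/720
(j±m)!: 0!*5!*3!*0!*0!*2! = 1440
prefactor² = (2J+1)*Δ*N² = 72
  k=3: −1/(3!*0!*2!*0!*0!*0!) = -1/12
Σ = -1/12  ⇒  CG² = 72*(-1/12)² = 1/2
CG = −√(1/2) = -0.707107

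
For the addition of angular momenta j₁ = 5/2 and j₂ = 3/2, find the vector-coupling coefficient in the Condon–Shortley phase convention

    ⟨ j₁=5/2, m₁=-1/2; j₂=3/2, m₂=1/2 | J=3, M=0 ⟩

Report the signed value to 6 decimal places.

triangle: 1!×4!×2!/8! = 48/40320
(j±m)!: 2!×3!×2!×1!×3!×3! = 864
prefactor² = (2J+1)×Δ×N² = 36/5
  k=0: +1/(0!×1!×3!×2!×1!×0!) = 1/12
  k=1: −1/(1!×0!×2!×1!×2!×1!) = -1/4
Σ = -1/6  ⇒  CG² = 36/5×(-1/6)² = 1/5
CG = −√(1/5) = -0.447214

−√(1/5) ≈ -0.447214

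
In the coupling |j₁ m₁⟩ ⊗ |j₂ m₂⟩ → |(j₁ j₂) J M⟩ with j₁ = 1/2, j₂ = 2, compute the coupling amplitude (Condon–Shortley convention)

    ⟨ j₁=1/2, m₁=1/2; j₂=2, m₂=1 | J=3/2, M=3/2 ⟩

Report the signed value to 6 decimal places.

+√(1/5) = +0.447214

√[4·1!0!3!/5! · 1!0!3!1!3!0!] = √(36/5)
  +(−1)^0/∏(0,1,0,3,0,0)! = 1/6  (running 1/6)
⟨..|..⟩ = √(36/5)·(1/6) = +0.447214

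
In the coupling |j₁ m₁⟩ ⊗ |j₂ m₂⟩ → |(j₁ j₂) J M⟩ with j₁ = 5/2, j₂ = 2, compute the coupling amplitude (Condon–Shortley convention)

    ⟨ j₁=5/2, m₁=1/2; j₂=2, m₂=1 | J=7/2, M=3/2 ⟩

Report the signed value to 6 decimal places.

triangle: 1!×4!×3!/9! = 144/362880
(j±m)!: 3!×2!×3!×1!×5!×2! = 17280
prefactor² = (2J+1)×Δ×N² = 384/7
  k=0: +1/(0!×1!×2!×3!×2!×0!) = 1/24
  k=1: −1/(1!×0!×1!×2!×3!×1!) = -1/12
Σ = -1/24  ⇒  CG² = 384/7×(-1/24)² = 2/21
CG = −√(2/21) = -0.308607

-0.308607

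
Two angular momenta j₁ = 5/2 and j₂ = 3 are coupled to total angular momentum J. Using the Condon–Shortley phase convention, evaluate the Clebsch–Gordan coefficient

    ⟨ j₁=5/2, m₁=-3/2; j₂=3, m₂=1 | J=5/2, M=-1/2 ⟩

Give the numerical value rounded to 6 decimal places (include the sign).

j₁+j₂−J=3  J+j₁−j₂=2  J−j₁+j₂=3  j₁+j₂+J+1=9
(j₁±m₁, j₂±m₂, J±M) = (1,4,4,2,2,3)
P² = 576/35
sum k=2..3:
  [2] +1/8 = 1/8
  [3] −1/12 = -1/12
S = 1/24
C² = P²·S² = 1/35 ; C = +0.169031

+√(1/35) ≈ +0.169031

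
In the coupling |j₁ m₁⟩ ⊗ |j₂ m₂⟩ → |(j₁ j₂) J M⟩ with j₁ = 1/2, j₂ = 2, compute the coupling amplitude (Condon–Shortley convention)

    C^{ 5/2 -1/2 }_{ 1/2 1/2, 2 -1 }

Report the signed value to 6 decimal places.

√[6·0!1!4!/6! · 1!0!1!3!2!3!] = √(72/5)
  +(−1)^0/∏(0,0,0,1,1,3)! = 1/6  (running 1/6)
⟨..|..⟩ = √(72/5)·(1/6) = +0.632456

+√(2/5) ≈ +0.632456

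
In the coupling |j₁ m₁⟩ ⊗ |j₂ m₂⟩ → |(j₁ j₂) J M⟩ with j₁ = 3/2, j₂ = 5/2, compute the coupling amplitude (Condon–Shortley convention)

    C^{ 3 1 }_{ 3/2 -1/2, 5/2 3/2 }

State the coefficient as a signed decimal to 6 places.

j₁+j₂−J=1  J+j₁−j₂=2  J−j₁+j₂=4  j₁+j₂+J+1=8
(j₁±m₁, j₂±m₂, J±M) = (1,2,4,1,4,2)
P² = 96/5
sum k=0..1:
  [0] +1/48 = 1/48
  [1] −1/6 = -1/6
S = -7/48
C² = P²·S² = 49/120 ; C = -0.639010

−√(49/120) = -0.639010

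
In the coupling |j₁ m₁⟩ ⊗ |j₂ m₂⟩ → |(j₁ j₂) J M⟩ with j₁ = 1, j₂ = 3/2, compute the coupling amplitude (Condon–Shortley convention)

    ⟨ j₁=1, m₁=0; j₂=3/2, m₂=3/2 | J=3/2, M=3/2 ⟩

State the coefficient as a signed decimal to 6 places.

−√(3/5) ≈ -0.774597

√[4·1!1!2!/5! · 1!1!3!0!3!0!] = √(12/5)
  +(−1)^1/∏(1,0,0,2,1,0)! = -1/2  (running -1/2)
⟨..|..⟩ = √(12/5)·(-1/2) = -0.774597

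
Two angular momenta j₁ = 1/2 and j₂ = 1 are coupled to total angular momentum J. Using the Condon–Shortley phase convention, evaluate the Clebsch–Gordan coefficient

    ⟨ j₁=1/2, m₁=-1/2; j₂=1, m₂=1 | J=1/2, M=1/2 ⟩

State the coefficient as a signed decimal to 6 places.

j₁+j₂−J=1  J+j₁−j₂=0  J−j₁+j₂=1  j₁+j₂+J+1=3
(j₁±m₁, j₂±m₂, J±M) = (0,1,2,0,1,0)
P² = 2/3
sum k=1..1:
  [1] −1/1 = -1
S = -1
C² = P²·S² = 2/3 ; C = -0.816497

−√(2/3) ≈ -0.816497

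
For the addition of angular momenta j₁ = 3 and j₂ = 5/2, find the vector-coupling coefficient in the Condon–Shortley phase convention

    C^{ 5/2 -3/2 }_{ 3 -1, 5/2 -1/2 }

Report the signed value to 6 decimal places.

+0.169031  (= +√(1/35))

triangle: 3!·3!·2!/9! = 72/362880
(j±m)!: 2!·4!·2!·3!·1!·4! = 13824
prefactor² = (2J+1)·Δ·N² = 576/35
  k=1: −1/(1!·2!·3!·1!·0!·1!) = -1/12
  k=2: +1/(2!·1!·2!·0!·1!·2!) = 1/8
Σ = 1/24  ⇒  CG² = 576/35·1/24² = 1/35
CG = +√(1/35) = +0.169031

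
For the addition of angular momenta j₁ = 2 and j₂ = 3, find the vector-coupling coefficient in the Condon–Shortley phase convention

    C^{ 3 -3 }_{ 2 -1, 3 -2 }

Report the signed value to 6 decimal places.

√[7·2!2!4!/9! · 1!3!1!5!0!6!] = √(960)
  +(−1)^1/∏(1,1,2,0,0,4)! = -1/48  (running -1/48)
⟨..|..⟩ = √(960)·(-1/48) = -0.645497

-0.645497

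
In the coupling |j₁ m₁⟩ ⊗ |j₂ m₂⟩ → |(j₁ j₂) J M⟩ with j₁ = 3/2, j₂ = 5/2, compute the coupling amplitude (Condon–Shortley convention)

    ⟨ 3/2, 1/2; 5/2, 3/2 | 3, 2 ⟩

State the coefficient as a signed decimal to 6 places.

-0.288675  (= −√(1/12))

j₁+j₂−J=1  J+j₁−j₂=2  J−j₁+j₂=4  j₁+j₂+J+1=8
(j₁±m₁, j₂±m₂, J±M) = (2,1,4,1,5,1)
P² = 48
sum k=0..1:
  [0] +1/24 = 1/24
  [1] −1/12 = -1/12
S = -1/24
C² = P²·S² = 1/12 ; C = -0.288675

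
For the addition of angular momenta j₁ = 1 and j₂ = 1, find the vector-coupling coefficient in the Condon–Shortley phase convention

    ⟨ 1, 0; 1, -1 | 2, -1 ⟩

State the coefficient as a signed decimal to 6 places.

+√(1/2) ≈ +0.707107

j₁+j₂−J=0  J+j₁−j₂=2  J−j₁+j₂=2  j₁+j₂+J+1=5
(j₁±m₁, j₂±m₂, J±M) = (1,1,0,2,1,3)
P² = 2
sum k=0..0:
  [0] +1/2 = 1/2
S = 1/2
C² = P²·S² = 1/2 ; C = +0.707107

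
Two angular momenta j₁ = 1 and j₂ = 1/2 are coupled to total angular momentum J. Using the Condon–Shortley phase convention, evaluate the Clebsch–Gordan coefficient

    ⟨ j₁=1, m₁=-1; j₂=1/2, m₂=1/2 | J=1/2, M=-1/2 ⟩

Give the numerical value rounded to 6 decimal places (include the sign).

-0.816497  (= −√(2/3))

√[2·1!1!0!/3! · 0!2!1!0!0!1!] = √(2/3)
  +(−1)^1/∏(1,0,1,0,0,0)! = -1  (running -1)
⟨..|..⟩ = √(2/3)·(-1) = -0.816497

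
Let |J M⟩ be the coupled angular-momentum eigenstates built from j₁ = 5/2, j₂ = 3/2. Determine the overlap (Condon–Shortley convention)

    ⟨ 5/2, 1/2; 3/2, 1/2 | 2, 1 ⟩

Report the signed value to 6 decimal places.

√[5·2!3!1!/7! · 3!2!2!1!3!1!] = √(12/7)
  +(−1)^1/∏(1,1,1,1,2,0)! = -1/2  (running -1/2)
  +(−1)^2/∏(2,0,0,0,3,1)! = 1/12  (running -5/12)
⟨..|..⟩ = √(12/7)·(-5/12) = -0.545545

−√(25/84) = -0.545545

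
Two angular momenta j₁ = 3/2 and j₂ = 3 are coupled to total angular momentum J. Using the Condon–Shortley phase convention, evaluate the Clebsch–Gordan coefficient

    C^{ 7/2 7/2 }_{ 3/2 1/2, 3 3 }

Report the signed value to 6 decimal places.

√[8·1!2!5!/9! · 2!1!6!0!7!0!] = √(38400)
  +(−1)^1/∏(1,0,0,5,2,0)! = -1/240  (running -1/240)
⟨..|..⟩ = √(38400)·(-1/240) = -0.816497

-0.816497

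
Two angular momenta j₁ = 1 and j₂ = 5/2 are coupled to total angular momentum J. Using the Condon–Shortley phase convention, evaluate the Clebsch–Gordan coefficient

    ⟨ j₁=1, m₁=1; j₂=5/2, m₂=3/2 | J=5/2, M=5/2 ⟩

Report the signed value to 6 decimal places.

triangle: 1!*1!*4!/7! = 24/5040
(j±m)!: 2!*0!*4!*1!*5!*0! = 5760
prefactor² = (2J+1)*Δ*N² = 1152/7
  k=0: +1/(0!*1!*0!*4!*1!*0!) = 1/24
Σ = 1/24  ⇒  CG² = 1152/7*1/24² = 2/7
CG = +√(2/7) = +0.534522

+0.534522  (= +√(2/7))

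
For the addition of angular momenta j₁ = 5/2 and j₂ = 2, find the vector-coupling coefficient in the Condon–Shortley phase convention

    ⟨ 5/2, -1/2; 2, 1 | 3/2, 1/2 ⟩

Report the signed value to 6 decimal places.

+√(5/21) ≈ +0.487950

triangle: 3!×2!×1!/7! = 12/5040
(j±m)!: 2!×3!×3!×1!×2!×1! = 144
prefactor² = (2J+1)×Δ×N² = 48/35
  k=2: +1/(2!×1!×1!×1!×1!×0!) = 1/2
  k=3: −1/(3!×0!×0!×0!×2!×1!) = -1/12
Σ = 5/12  ⇒  CG² = 48/35×5/12² = 5/21
CG = +√(5/21) = +0.487950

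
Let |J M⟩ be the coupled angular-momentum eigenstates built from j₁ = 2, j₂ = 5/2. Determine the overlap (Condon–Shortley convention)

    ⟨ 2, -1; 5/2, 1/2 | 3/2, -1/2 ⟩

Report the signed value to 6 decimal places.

+0.487950

triangle: 3!·1!·2!/7! = 12/5040
(j±m)!: 1!·3!·3!·2!·1!·2! = 144
prefactor² = (2J+1)·Δ·N² = 48/35
  k=2: +1/(2!·1!·1!·1!·0!·1!) = 1/2
  k=3: −1/(3!·0!·0!·0!·1!·2!) = -1/12
Σ = 5/12  ⇒  CG² = 48/35·5/12² = 5/21
CG = +√(5/21) = +0.487950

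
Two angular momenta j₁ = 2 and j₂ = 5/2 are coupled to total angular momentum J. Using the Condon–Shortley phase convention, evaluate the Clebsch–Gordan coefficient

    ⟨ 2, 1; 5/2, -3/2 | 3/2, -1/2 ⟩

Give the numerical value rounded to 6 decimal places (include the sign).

-0.138013  (= −√(2/105))

triangle: 3!·1!·2!/7! = 12/5040
(j±m)!: 3!·1!·1!·4!·1!·2! = 288
prefactor² = (2J+1)·Δ·N² = 96/35
  k=0: +1/(0!·3!·1!·1!·0!·1!) = 1/6
  k=1: −1/(1!·2!·0!·0!·1!·2!) = -1/4
Σ = -1/12  ⇒  CG² = 96/35·(-1/12)² = 2/105
CG = −√(2/105) = -0.138013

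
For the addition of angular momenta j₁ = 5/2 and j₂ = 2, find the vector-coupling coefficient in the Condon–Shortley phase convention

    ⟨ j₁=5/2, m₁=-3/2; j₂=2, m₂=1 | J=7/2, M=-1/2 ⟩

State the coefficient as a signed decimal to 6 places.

−√(121/315) = -0.619780

√[8·1!4!3!/9! · 1!4!3!1!3!4!] = √(2304/35)
  +(−1)^0/∏(0,1,4,3,0,0)! = 1/144  (running 1/144)
  +(−1)^1/∏(1,0,3,2,1,1)! = -1/12  (running -11/144)
⟨..|..⟩ = √(2304/35)·(-11/144) = -0.619780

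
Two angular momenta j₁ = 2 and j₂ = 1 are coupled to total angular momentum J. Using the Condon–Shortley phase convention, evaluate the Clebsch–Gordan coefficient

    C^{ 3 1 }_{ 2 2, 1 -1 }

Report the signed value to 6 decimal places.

+√(1/15) ≈ +0.258199

triangle: 0!×4!×2!/7! = 48/5040
(j±m)!: 4!×0!×0!×2!×4!×2! = 2304
prefactor² = (2J+1)×Δ×N² = 768/5
  k=0: +1/(0!×0!×0!×0!×4!×2!) = 1/48
Σ = 1/48  ⇒  CG² = 768/5×1/48² = 1/15
CG = +√(1/15) = +0.258199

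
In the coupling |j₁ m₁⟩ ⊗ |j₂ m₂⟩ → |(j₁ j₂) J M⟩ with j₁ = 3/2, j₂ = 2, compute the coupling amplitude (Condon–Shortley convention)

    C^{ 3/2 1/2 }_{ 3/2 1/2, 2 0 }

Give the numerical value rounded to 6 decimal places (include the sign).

−√(1/5) = -0.447214

√[4·2!1!2!/6! · 2!1!2!2!2!1!] = √(16/45)
  +(−1)^0/∏(0,2,1,2,0,0)! = 1/4  (running 1/4)
  +(−1)^1/∏(1,1,0,1,1,1)! = -1  (running -3/4)
⟨..|..⟩ = √(16/45)·(-3/4) = -0.447214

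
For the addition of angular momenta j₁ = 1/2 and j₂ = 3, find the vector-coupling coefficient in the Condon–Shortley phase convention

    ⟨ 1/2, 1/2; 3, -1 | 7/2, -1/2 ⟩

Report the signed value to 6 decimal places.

+√(3/7) = +0.654654

triangle: 0!*1!*6!/8! = 720/40320
(j±m)!: 1!*0!*2!*4!*3!*4! = 6912
prefactor² = (2J+1)*Δ*N² = 6912/7
  k=0: +1/(0!*0!*0!*2!*1!*4!) = 1/48
Σ = 1/48  ⇒  CG² = 6912/7*1/48² = 3/7
CG = +√(3/7) = +0.654654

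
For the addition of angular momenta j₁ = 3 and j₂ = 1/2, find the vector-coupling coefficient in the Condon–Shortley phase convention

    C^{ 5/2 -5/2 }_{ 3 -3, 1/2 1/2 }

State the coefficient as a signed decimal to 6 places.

√[6·1!5!0!/7! · 0!6!1!0!0!5!] = √(86400/7)
  +(−1)^1/∏(1,0,5,0,0,0)! = -1/120  (running -1/120)
⟨..|..⟩ = √(86400/7)·(-1/120) = -0.925820

−√(6/7) = -0.925820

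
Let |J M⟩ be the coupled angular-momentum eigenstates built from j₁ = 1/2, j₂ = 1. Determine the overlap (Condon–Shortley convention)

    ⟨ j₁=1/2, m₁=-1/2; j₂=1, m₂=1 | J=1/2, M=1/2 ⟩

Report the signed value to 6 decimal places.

triangle: 1!*0!*1!/3! = 1/6
(j±m)!: 0!*1!*2!*0!*1!*0! = 2
prefactor² = (2J+1)*Δ*N² = 2/3
  k=1: −1/(1!*0!*0!*1!*0!*0!) = -1
Σ = -1  ⇒  CG² = 2/3*(-1)² = 2/3
CG = −√(2/3) = -0.816497

-0.816497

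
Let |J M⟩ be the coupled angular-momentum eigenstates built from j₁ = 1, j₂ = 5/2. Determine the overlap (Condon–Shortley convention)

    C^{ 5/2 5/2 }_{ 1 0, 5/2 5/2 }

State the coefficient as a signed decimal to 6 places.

−√(5/7) = -0.845154

j₁+j₂−J=1  J+j₁−j₂=1  J−j₁+j₂=4  j₁+j₂+J+1=7
(j₁±m₁, j₂±m₂, J±M) = (1,1,5,0,5,0)
P² = 2880/7
sum k=1..1:
  [1] −1/24 = -1/24
S = -1/24
C² = P²·S² = 5/7 ; C = -0.845154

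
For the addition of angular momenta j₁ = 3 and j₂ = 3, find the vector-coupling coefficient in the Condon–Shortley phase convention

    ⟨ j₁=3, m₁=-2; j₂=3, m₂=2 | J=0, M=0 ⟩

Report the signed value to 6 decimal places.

-0.377964  (= −√(1/7))

j₁+j₂−J=6  J+j₁−j₂=0  J−j₁+j₂=0  j₁+j₂+J+1=7
(j₁±m₁, j₂±m₂, J±M) = (1,5,5,1,0,0)
P² = 14400/7
sum k=5..5:
  [5] −1/120 = -1/120
S = -1/120
C² = P²·S² = 1/7 ; C = -0.377964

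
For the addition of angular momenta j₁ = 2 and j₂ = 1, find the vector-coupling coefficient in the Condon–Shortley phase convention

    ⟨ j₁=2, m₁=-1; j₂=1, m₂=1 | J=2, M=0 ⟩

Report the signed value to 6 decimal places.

-0.707107

√[5·1!3!1!/6! · 1!3!2!0!2!2!] = √(2)
  +(−1)^1/∏(1,0,2,1,1,0)! = -1/2  (running -1/2)
⟨..|..⟩ = √(2)·(-1/2) = -0.707107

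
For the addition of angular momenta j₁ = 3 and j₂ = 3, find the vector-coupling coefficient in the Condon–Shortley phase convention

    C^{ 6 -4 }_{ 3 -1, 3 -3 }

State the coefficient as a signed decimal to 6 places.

triangle: 0!·6!·6!/13! = 518400/6227020800
(j±m)!: 2!·4!·0!·6!·2!·10! = 250822656000
prefactor² = (2J+1)·Δ·N² = 2985984000/11
  k=0: +1/(0!·0!·4!·0!·2!·6!) = 1/34560
Σ = 1/34560  ⇒  CG² = 2985984000/11·1/34560² = 5/22
CG = +√(5/22) = +0.476731

+√(5/22) ≈ +0.476731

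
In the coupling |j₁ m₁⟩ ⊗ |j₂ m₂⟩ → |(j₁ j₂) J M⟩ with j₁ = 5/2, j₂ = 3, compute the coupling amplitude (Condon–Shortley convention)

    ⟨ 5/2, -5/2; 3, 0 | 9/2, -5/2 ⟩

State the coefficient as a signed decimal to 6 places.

−√(25/66) = -0.615457

triangle: 1!*4!*5!/11! = 2880/39916800
(j±m)!: 0!*5!*3!*3!*2!*7! = 43545600
prefactor² = (2J+1)*Δ*N² = 345600/11
  k=1: −1/(1!*0!*4!*2!*0!*3!) = -1/288
Σ = -1/288  ⇒  CG² = 345600/11*(-1/288)² = 25/66
CG = −√(25/66) = -0.615457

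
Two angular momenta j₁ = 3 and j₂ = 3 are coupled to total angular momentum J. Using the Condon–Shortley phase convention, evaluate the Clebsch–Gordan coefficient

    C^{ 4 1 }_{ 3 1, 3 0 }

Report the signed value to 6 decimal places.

j₁+j₂−J=2  J+j₁−j₂=4  J−j₁+j₂=4  j₁+j₂+J+1=11
(j₁±m₁, j₂±m₂, J±M) = (4,2,3,3,5,3)
P² = 124416/385
sum k=0..2:
  [0] +1/48 = 1/48
  [1] −1/24 = -1/24
  [2] +1/288 = 1/288
S = -5/288
C² = P²·S² = 15/154 ; C = -0.312094

−√(15/154) = -0.312094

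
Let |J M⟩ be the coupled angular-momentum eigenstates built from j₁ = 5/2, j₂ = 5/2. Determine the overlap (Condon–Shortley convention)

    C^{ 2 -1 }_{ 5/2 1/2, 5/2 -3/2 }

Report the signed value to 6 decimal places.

-0.377964

j₁+j₂−J=3  J+j₁−j₂=2  J−j₁+j₂=2  j₁+j₂+J+1=8
(j₁±m₁, j₂±m₂, J±M) = (3,2,1,4,1,3)
P² = 36/7
sum k=0..1:
  [0] +1/12 = 1/12
  [1] −1/4 = -1/4
S = -1/6
C² = P²·S² = 1/7 ; C = -0.377964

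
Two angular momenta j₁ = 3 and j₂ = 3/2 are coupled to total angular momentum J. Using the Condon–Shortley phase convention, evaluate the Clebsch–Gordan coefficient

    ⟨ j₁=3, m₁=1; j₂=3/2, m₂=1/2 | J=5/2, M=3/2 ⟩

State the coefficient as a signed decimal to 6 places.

√[6·2!4!1!/8! · 4!2!2!1!4!1!] = √(576/35)
  +(−1)^1/∏(1,1,1,1,3,0)! = -1/6  (running -1/6)
  +(−1)^2/∏(2,0,0,0,4,1)! = 1/48  (running -7/48)
⟨..|..⟩ = √(576/35)·(-7/48) = -0.591608

-0.591608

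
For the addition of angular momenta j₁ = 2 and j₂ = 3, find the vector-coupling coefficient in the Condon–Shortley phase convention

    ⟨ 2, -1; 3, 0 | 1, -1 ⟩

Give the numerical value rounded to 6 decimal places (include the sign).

triangle: 4!·0!·2!/7! = 48/5040
(j±m)!: 1!·3!·3!·3!·0!·2! = 432
prefactor² = (2J+1)·Δ·N² = 432/35
  k=3: −1/(3!·1!·0!·0!·0!·2!) = -1/12
Σ = -1/12  ⇒  CG² = 432/35·(-1/12)² = 3/35
CG = −√(3/35) = -0.292770

-0.292770  (= −√(3/35))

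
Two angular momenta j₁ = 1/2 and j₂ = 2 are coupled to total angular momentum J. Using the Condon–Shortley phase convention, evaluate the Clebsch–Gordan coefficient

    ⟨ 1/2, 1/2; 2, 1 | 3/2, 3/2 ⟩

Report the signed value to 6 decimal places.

√[4·1!0!3!/5! · 1!0!3!1!3!0!] = √(36/5)
  +(−1)^0/∏(0,1,0,3,0,0)! = 1/6  (running 1/6)
⟨..|..⟩ = √(36/5)·(1/6) = +0.447214

+√(1/5) ≈ +0.447214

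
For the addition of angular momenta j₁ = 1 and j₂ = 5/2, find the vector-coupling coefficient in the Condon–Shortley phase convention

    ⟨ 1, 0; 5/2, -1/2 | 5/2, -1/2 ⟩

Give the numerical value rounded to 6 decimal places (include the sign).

+0.169031

√[6·1!1!4!/7! · 1!1!2!3!2!3!] = √(144/35)
  +(−1)^0/∏(0,1,1,2,0,2)! = 1/4  (running 1/4)
  +(−1)^1/∏(1,0,0,1,1,3)! = -1/6  (running 1/12)
⟨..|..⟩ = √(144/35)·(1/12) = +0.169031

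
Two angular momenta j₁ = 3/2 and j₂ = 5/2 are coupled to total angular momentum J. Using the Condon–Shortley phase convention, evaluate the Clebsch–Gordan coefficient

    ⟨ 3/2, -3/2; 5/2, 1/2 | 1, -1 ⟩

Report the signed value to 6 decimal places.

√[3·3!0!2!/6! · 0!3!3!2!0!2!] = √(36/5)
  +(−1)^3/∏(3,0,0,0,0,2)! = -1/12  (running -1/12)
⟨..|..⟩ = √(36/5)·(-1/12) = -0.223607

-0.223607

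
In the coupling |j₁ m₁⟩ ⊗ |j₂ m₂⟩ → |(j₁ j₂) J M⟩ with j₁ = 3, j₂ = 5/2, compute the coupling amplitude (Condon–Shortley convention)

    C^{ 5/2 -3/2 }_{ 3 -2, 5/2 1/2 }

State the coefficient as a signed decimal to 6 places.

triangle: 3!·3!·2!/9! = 72/362880
(j±m)!: 1!·5!·3!·2!·1!·4! = 34560
prefactor² = (2J+1)·Δ·N² = 288/7
  k=2: +1/(2!·1!·3!·1!·0!·1!) = 1/12
  k=3: −1/(3!·0!·2!·0!·1!·2!) = -1/24
Σ = 1/24  ⇒  CG² = 288/7·1/24² = 1/14
CG = +√(1/14) = +0.267261

+0.267261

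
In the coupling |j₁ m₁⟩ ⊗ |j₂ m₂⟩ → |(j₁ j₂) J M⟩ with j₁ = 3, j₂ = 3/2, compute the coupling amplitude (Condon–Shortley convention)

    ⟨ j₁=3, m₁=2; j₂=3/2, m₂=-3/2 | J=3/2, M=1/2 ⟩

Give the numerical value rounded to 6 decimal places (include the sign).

j₁+j₂−J=3  J+j₁−j₂=3  J−j₁+j₂=0  j₁+j₂+J+1=7
(j₁±m₁, j₂±m₂, J±M) = (5,1,0,3,2,1)
P² = 288/7
sum k=0..0:
  [0] +1/12 = 1/12
S = 1/12
C² = P²·S² = 2/7 ; C = +0.534522

+0.534522  (= +√(2/7))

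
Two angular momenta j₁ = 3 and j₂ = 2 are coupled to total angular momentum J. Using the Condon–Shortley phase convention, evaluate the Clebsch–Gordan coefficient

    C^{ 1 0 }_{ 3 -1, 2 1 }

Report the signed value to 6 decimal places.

−√(8/35) ≈ -0.478091

j₁+j₂−J=4  J+j₁−j₂=2  J−j₁+j₂=0  j₁+j₂+J+1=7
(j₁±m₁, j₂±m₂, J±M) = (2,4,3,1,1,1)
P² = 288/35
sum k=3..3:
  [3] −1/6 = -1/6
S = -1/6
C² = P²·S² = 8/35 ; C = -0.478091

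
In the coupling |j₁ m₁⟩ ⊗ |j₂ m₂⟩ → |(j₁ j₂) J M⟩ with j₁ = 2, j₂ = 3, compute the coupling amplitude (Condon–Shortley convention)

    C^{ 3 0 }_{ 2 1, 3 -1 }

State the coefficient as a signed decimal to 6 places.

+√(1/30) = +0.182574

√[7·2!2!4!/9! · 3!1!2!4!3!3!] = √(96/5)
  +(−1)^0/∏(0,2,1,2,1,2)! = 1/8  (running 1/8)
  +(−1)^1/∏(1,1,0,1,2,3)! = -1/12  (running 1/24)
⟨..|..⟩ = √(96/5)·(1/24) = +0.182574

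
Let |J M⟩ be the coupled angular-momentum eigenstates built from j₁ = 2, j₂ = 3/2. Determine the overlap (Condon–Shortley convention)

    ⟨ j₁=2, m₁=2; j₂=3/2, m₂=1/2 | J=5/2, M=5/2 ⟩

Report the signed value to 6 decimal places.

+√(4/7) = +0.755929

√[6·1!3!2!/7! · 4!0!2!1!5!0!] = √(576/7)
  +(−1)^0/∏(0,1,0,2,3,0)! = 1/12  (running 1/12)
⟨..|..⟩ = √(576/7)·(1/12) = +0.755929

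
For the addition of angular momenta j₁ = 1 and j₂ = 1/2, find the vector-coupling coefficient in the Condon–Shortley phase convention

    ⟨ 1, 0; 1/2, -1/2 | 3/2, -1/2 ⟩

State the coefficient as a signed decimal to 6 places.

+0.816497  (= +√(2/3))

j₁+j₂−J=0  J+j₁−j₂=2  J−j₁+j₂=1  j₁+j₂+J+1=4
(j₁±m₁, j₂±m₂, J±M) = (1,1,0,1,1,2)
P² = 2/3
sum k=0..0:
  [0] +1/1 = 1
S = 1
C² = P²·S² = 2/3 ; C = +0.816497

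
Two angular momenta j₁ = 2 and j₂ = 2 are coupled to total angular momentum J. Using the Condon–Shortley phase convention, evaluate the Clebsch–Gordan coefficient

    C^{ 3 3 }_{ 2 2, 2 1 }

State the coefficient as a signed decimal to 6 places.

triangle: 1!·3!·3!/8! = 36/40320
(j±m)!: 4!·0!·3!·1!·6!·0! = 103680
prefactor² = (2J+1)·Δ·N² = 648
  k=0: +1/(0!·1!·0!·3!·3!·0!) = 1/36
Σ = 1/36  ⇒  CG² = 648·1/36² = 1/2
CG = +√(1/2) = +0.707107

+0.707107  (= +√(1/2))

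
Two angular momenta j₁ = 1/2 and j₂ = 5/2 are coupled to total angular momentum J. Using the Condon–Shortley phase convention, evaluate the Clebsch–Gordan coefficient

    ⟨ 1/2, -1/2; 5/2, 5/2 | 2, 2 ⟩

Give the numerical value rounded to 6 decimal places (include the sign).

triangle: 1!×0!×4!/6! = 24/720
(j±m)!: 0!×1!×5!×0!×4!×0! = 2880
prefactor² = (2J+1)×Δ×N² = 480
  k=1: −1/(1!×0!×0!×4!×0!×0!) = -1/24
Σ = -1/24  ⇒  CG² = 480×(-1/24)² = 5/6
CG = −√(5/6) = -0.912871

−√(5/6) = -0.912871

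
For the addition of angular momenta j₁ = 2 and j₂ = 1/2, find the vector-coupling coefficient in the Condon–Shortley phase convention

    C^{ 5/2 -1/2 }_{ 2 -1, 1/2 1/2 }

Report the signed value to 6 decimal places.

+√(2/5) ≈ +0.632456

triangle: 0!·4!·1!/6! = 24/720
(j±m)!: 1!·3!·1!·0!·2!·3! = 72
prefactor² = (2J+1)·Δ·N² = 72/5
  k=0: +1/(0!·0!·3!·1!·1!·0!) = 1/6
Σ = 1/6  ⇒  CG² = 72/5·1/6² = 2/5
CG = +√(2/5) = +0.632456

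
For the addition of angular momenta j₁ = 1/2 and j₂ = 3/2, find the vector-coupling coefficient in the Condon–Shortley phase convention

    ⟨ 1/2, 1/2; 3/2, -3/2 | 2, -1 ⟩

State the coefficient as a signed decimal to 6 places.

+√(1/4) = +0.500000

√[5·0!1!3!/5! · 1!0!0!3!1!3!] = √(9)
  +(−1)^0/∏(0,0,0,0,1,3)! = 1/6  (running 1/6)
⟨..|..⟩ = √(9)·(1/6) = +0.500000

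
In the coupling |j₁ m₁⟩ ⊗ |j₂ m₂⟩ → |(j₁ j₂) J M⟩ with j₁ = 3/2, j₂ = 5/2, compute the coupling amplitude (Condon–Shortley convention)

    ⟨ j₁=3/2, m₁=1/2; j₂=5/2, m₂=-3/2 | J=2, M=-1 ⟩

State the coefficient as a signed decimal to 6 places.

√[5·2!1!3!/7! · 2!1!1!4!1!3!] = √(24/7)
  +(−1)^0/∏(0,2,1,1,0,2)! = 1/4  (running 1/4)
  +(−1)^1/∏(1,1,0,0,1,3)! = -1/6  (running 1/12)
⟨..|..⟩ = √(24/7)·(1/12) = +0.154303

+0.154303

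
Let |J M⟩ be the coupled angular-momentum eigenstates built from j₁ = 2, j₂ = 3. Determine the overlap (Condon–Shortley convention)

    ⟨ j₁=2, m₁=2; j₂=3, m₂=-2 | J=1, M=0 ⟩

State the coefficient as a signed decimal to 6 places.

+0.377964

triangle: 4!×0!×2!/7! = 48/5040
(j±m)!: 4!×0!×1!×5!×1!×1! = 2880
prefactor² = (2J+1)×Δ×N² = 576/7
  k=0: +1/(0!×4!×0!×1!×0!×1!) = 1/24
Σ = 1/24  ⇒  CG² = 576/7×1/24² = 1/7
CG = +√(1/7) = +0.377964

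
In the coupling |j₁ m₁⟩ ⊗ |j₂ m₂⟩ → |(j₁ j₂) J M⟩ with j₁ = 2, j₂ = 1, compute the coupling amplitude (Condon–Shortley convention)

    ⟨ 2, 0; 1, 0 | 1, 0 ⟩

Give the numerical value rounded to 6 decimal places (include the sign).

−√(2/5) ≈ -0.632456

triangle: 2!·2!·0!/5! = 4/120
(j±m)!: 2!·2!·1!·1!·1!·1! = 4
prefactor² = (2J+1)·Δ·N² = 2/5
  k=1: −1/(1!·1!·1!·0!·1!·0!) = -1
Σ = -1  ⇒  CG² = 2/5·(-1)² = 2/5
CG = −√(2/5) = -0.632456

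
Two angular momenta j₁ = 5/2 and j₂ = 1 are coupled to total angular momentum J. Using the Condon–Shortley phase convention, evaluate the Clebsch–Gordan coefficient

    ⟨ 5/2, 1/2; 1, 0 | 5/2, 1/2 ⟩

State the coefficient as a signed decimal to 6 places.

+0.169031  (= +√(1/35))

triangle: 1!*4!*1!/7! = 24/5040
(j±m)!: 3!*2!*1!*1!*3!*2! = 144
prefactor² = (2J+1)*Δ*N² = 144/35
  k=0: +1/(0!*1!*2!*1!*2!*0!) = 1/4
  k=1: −1/(1!*0!*1!*0!*3!*1!) = -1/6
Σ = 1/12  ⇒  CG² = 144/35*1/12² = 1/35
CG = +√(1/35) = +0.169031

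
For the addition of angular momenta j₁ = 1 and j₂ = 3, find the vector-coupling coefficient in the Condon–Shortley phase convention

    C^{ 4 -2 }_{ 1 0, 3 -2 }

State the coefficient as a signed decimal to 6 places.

+√(3/7) = +0.654654

j₁+j₂−J=0  J+j₁−j₂=2  J−j₁+j₂=6  j₁+j₂+J+1=9
(j₁±m₁, j₂±m₂, J±M) = (1,1,1,5,2,6)
P² = 43200/7
sum k=0..0:
  [0] +1/120 = 1/120
S = 1/120
C² = P²·S² = 3/7 ; C = +0.654654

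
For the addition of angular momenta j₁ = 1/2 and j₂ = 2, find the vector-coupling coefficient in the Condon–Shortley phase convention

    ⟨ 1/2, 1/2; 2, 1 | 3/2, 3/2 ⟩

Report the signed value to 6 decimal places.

+0.447214

j₁+j₂−J=1  J+j₁−j₂=0  J−j₁+j₂=3  j₁+j₂+J+1=5
(j₁±m₁, j₂±m₂, J±M) = (1,0,3,1,3,0)
P² = 36/5
sum k=0..0:
  [0] +1/6 = 1/6
S = 1/6
C² = P²·S² = 1/5 ; C = +0.447214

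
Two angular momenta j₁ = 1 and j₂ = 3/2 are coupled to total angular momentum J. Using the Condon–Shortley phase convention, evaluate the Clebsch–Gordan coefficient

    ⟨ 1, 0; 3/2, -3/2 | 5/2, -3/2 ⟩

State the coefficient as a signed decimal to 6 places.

triangle: 0!·2!·3!/6! = 12/720
(j±m)!: 1!·1!·0!·3!·1!·4! = 144
prefactor² = (2J+1)·Δ·N² = 72/5
  k=0: +1/(0!·0!·1!·0!·1!·3!) = 1/6
Σ = 1/6  ⇒  CG² = 72/5·1/6² = 2/5
CG = +√(2/5) = +0.632456

+0.632456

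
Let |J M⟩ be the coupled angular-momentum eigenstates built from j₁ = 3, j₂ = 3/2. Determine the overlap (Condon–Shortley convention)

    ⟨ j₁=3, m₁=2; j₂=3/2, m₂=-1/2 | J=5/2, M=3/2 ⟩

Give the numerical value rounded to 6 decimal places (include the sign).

+√(1/14) = +0.267261

triangle: 2!·4!·1!/8! = 48/40320
(j±m)!: 5!·1!·1!·2!·4!·1! = 5760
prefactor² = (2J+1)·Δ·N² = 288/7
  k=0: +1/(0!·2!·1!·1!·3!·0!) = 1/12
  k=1: −1/(1!·1!·0!·0!·4!·1!) = -1/24
Σ = 1/24  ⇒  CG² = 288/7·1/24² = 1/14
CG = +√(1/14) = +0.267261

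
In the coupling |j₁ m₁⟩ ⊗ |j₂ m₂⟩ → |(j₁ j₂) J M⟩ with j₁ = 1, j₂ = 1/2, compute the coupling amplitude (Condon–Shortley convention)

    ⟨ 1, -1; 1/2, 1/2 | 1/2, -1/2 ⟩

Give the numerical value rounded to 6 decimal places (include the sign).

√[2·1!1!0!/3! · 0!2!1!0!0!1!] = √(2/3)
  +(−1)^1/∏(1,0,1,0,0,0)! = -1  (running -1)
⟨..|..⟩ = √(2/3)·(-1) = -0.816497

-0.816497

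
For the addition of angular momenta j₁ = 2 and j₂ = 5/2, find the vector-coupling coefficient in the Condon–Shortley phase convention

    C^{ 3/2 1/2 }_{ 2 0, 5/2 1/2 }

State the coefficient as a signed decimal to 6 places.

triangle: 3!*1!*2!/7! = 12/5040
(j±m)!: 2!*2!*3!*2!*2!*1! = 96
prefactor² = (2J+1)*Δ*N² = 32/35
  k=1: −1/(1!*2!*1!*2!*0!*0!) = -1/4
  k=2: +1/(2!*1!*0!*1!*1!*1!) = 1/2
Σ = 1/4  ⇒  CG² = 32/35*1/4² = 2/35
CG = +√(2/35) = +0.239046

+0.239046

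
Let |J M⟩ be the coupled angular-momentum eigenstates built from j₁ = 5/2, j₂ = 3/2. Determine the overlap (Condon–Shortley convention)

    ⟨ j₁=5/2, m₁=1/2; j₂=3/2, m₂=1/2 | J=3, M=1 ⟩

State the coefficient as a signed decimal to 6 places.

√[7·1!4!2!/8! · 3!2!2!1!4!2!] = √(48/5)
  +(−1)^0/∏(0,1,2,2,2,0)! = 1/8  (running 1/8)
  +(−1)^1/∏(1,0,1,1,3,1)! = -1/6  (running -1/24)
⟨..|..⟩ = √(48/5)·(-1/24) = -0.129099

−√(1/60) ≈ -0.129099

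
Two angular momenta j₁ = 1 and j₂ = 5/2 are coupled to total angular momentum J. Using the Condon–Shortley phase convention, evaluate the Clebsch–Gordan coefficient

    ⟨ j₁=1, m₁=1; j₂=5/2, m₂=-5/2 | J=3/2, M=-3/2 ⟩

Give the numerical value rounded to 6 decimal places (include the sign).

+0.816497  (= +√(2/3))

j₁+j₂−J=2  J+j₁−j₂=0  J−j₁+j₂=3  j₁+j₂+J+1=6
(j₁±m₁, j₂±m₂, J±M) = (2,0,0,5,0,3)
P² = 96
sum k=0..0:
  [0] +1/12 = 1/12
S = 1/12
C² = P²·S² = 2/3 ; C = +0.816497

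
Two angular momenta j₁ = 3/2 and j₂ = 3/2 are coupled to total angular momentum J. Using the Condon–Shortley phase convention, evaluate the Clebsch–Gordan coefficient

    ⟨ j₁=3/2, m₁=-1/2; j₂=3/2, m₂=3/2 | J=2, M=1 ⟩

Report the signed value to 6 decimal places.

−√(1/2) ≈ -0.707107

√[5·1!2!2!/6! · 1!2!3!0!3!1!] = √(2)
  +(−1)^1/∏(1,0,1,2,1,0)! = -1/2  (running -1/2)
⟨..|..⟩ = √(2)·(-1/2) = -0.707107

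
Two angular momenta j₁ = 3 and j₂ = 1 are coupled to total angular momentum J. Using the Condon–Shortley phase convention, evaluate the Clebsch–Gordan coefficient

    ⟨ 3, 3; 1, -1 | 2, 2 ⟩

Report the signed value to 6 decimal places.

+0.845154  (= +√(5/7))

j₁+j₂−J=2  J+j₁−j₂=4  J−j₁+j₂=0  j₁+j₂+J+1=7
(j₁±m₁, j₂±m₂, J±M) = (6,0,0,2,4,0)
P² = 11520/7
sum k=0..0:
  [0] +1/48 = 1/48
S = 1/48
C² = P²·S² = 5/7 ; C = +0.845154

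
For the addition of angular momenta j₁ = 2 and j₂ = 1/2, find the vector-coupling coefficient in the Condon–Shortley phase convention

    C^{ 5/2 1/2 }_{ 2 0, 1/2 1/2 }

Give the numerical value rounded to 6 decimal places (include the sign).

j₁+j₂−J=0  J+j₁−j₂=4  J−j₁+j₂=1  j₁+j₂+J+1=6
(j₁±m₁, j₂±m₂, J±M) = (2,2,1,0,3,2)
P² = 48/5
sum k=0..0:
  [0] +1/4 = 1/4
S = 1/4
C² = P²·S² = 3/5 ; C = +0.774597

+√(3/5) ≈ +0.774597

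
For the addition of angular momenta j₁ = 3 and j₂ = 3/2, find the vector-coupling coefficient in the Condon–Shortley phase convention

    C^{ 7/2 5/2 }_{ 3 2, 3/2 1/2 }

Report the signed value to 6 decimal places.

j₁+j₂−J=1  J+j₁−j₂=5  J−j₁+j₂=2  j₁+j₂+J+1=9
(j₁±m₁, j₂±m₂, J±M) = (5,1,2,1,6,1)
P² = 6400/7
sum k=0..1:
  [0] +1/48 = 1/48
  [1] −1/120 = -1/120
S = 1/80
C² = P²·S² = 1/7 ; C = +0.377964

+0.377964  (= +√(1/7))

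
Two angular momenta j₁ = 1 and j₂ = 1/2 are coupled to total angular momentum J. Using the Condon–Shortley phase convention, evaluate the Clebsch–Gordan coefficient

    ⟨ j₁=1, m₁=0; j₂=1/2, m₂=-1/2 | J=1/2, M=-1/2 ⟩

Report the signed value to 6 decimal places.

+0.577350  (= +√(1/3))

√[2·1!1!0!/3! · 1!1!0!1!0!1!] = √(1/3)
  +(−1)^0/∏(0,1,1,0,0,0)! = 1  (running 1)
⟨..|..⟩ = √(1/3)·(1) = +0.577350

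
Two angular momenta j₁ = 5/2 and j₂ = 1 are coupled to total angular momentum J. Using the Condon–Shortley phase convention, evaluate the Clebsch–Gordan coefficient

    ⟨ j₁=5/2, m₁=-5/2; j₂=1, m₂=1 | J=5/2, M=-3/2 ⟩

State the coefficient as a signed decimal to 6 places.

j₁+j₂−J=1  J+j₁−j₂=4  J−j₁+j₂=1  j₁+j₂+J+1=7
(j₁±m₁, j₂±m₂, J±M) = (0,5,2,0,1,4)
P² = 1152/7
sum k=1..1:
  [1] −1/24 = -1/24
S = -1/24
C² = P²·S² = 2/7 ; C = -0.534522

-0.534522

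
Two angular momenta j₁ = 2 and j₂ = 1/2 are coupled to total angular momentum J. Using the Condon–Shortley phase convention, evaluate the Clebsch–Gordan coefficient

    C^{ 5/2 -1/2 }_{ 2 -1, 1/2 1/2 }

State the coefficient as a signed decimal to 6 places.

√[6·0!4!1!/6! · 1!3!1!0!2!3!] = √(72/5)
  +(−1)^0/∏(0,0,3,1,1,0)! = 1/6  (running 1/6)
⟨..|..⟩ = √(72/5)·(1/6) = +0.632456

+0.632456  (= +√(2/5))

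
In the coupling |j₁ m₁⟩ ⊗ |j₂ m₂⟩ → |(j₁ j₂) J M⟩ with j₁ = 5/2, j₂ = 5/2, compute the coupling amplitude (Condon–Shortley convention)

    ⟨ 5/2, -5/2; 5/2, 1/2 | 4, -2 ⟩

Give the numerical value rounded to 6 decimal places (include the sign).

triangle: 1!·4!·4!/10! = 576/3628800
(j±m)!: 0!·5!·3!·2!·2!·6! = 2073600
prefactor² = (2J+1)·Δ·N² = 20736/7
  k=1: −1/(1!·0!·4!·2!·0!·2!) = -1/96
Σ = -1/96  ⇒  CG² = 20736/7·(-1/96)² = 9/28
CG = −√(9/28) = -0.566947

-0.566947  (= −√(9/28))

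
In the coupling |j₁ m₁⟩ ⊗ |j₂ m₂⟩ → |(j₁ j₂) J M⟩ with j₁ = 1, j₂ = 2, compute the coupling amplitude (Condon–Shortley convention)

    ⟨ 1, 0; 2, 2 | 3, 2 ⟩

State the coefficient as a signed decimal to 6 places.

+√(1/3) = +0.577350

triangle: 0!×2!×4!/7! = 48/5040
(j±m)!: 1!×1!×4!×0!×5!×1! = 2880
prefactor² = (2J+1)×Δ×N² = 192
  k=0: +1/(0!×0!×1!×4!×1!×0!) = 1/24
Σ = 1/24  ⇒  CG² = 192×1/24² = 1/3
CG = +√(1/3) = +0.577350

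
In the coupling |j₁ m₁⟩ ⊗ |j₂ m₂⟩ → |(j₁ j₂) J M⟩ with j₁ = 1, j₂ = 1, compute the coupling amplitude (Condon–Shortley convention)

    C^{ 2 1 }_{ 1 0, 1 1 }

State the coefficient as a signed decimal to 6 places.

+√(1/2) ≈ +0.707107

triangle: 0!*2!*2!/5! = 4/120
(j±m)!: 1!*1!*2!*0!*3!*1! = 12
prefactor² = (2J+1)*Δ*N² = 2
  k=0: +1/(0!*0!*1!*2!*1!*0!) = 1/2
Σ = 1/2  ⇒  CG² = 2*1/2² = 1/2
CG = +√(1/2) = +0.707107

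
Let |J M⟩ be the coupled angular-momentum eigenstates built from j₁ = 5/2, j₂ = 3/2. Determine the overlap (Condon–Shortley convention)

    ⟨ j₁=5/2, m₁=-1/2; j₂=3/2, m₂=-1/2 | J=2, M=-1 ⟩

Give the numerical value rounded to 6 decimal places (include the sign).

√[5·2!3!1!/7! · 2!3!1!2!1!3!] = √(12/7)
  +(−1)^0/∏(0,2,3,1,0,0)! = 1/12  (running 1/12)
  +(−1)^1/∏(1,1,2,0,1,1)! = -1/2  (running -5/12)
⟨..|..⟩ = √(12/7)·(-5/12) = -0.545545

−√(25/84) = -0.545545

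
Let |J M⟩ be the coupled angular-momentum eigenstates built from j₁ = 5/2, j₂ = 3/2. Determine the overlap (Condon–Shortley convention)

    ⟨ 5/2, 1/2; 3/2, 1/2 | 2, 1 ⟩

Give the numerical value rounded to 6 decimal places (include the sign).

-0.545545  (= −√(25/84))

j₁+j₂−J=2  J+j₁−j₂=3  J−j₁+j₂=1  j₁+j₂+J+1=7
(j₁±m₁, j₂±m₂, J±M) = (3,2,2,1,3,1)
P² = 12/7
sum k=1..2:
  [1] −1/2 = -1/2
  [2] +1/12 = 1/12
S = -5/12
C² = P²·S² = 25/84 ; C = -0.545545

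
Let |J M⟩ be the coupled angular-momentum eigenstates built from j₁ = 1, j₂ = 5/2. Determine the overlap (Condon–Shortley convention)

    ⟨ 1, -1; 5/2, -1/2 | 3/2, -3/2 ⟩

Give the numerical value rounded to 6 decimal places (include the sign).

triangle: 2!·0!·3!/6! = 12/720
(j±m)!: 0!·2!·2!·3!·0!·3! = 144
prefactor² = (2J+1)·Δ·N² = 48/5
  k=2: +1/(2!·0!·0!·0!·0!·3!) = 1/12
Σ = 1/12  ⇒  CG² = 48/5·1/12² = 1/15
CG = +√(1/15) = +0.258199

+0.258199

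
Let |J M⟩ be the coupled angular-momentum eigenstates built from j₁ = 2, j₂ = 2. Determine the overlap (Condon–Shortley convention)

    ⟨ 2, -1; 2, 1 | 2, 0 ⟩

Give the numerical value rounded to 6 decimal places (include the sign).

+0.267261  (= +√(1/14))

√[5·2!2!2!/7! · 1!3!3!1!2!2!] = √(8/7)
  +(−1)^1/∏(1,1,2,2,0,0)! = -1/4  (running -1/4)
  +(−1)^2/∏(2,0,1,1,1,1)! = 1/2  (running 1/4)
⟨..|..⟩ = √(8/7)·(1/4) = +0.267261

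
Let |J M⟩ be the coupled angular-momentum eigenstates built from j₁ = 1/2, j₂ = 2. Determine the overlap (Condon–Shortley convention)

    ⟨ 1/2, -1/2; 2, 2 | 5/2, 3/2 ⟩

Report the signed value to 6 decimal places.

+√(1/5) = +0.447214

triangle: 0!*1!*4!/6! = 24/720
(j±m)!: 0!*1!*4!*0!*4!*1! = 576
prefactor² = (2J+1)*Δ*N² = 576/5
  k=0: +1/(0!*0!*1!*4!*0!*0!) = 1/24
Σ = 1/24  ⇒  CG² = 576/5*1/24² = 1/5
CG = +√(1/5) = +0.447214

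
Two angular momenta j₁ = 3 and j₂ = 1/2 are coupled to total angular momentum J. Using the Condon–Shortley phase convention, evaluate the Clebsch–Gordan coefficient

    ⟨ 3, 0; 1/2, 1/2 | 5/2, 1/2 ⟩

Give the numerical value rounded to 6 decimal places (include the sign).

√[6·1!5!0!/7! · 3!3!1!0!3!2!] = √(432/7)
  +(−1)^1/∏(1,0,2,0,3,0)! = -1/12  (running -1/12)
⟨..|..⟩ = √(432/7)·(-1/12) = -0.654654

-0.654654  (= −√(3/7))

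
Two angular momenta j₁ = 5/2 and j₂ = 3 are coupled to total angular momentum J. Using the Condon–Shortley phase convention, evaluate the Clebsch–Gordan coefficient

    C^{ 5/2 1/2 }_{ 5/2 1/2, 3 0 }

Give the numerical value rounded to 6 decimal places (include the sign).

triangle: 3!·2!·3!/9! = 72/362880
(j±m)!: 3!·2!·3!·3!·3!·2! = 5184
prefactor² = (2J+1)·Δ·N² = 216/35
  k=0: +1/(0!·3!·2!·3!·0!·0!) = 1/72
  k=1: −1/(1!·2!·1!·2!·1!·1!) = -1/4
  k=2: +1/(2!·1!·0!·1!·2!·2!) = 1/8
Σ = -1/9  ⇒  CG² = 216/35·(-1/9)² = 8/105
CG = −√(8/105) = -0.276026

−√(8/105) ≈ -0.276026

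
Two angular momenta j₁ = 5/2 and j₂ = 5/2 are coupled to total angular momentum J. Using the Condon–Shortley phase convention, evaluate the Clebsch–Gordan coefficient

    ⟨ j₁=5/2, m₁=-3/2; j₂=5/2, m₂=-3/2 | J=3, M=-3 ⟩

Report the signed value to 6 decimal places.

−√(4/9) = -0.666667

triangle: 2!·3!·3!/9! = 72/362880
(j±m)!: 1!·4!·1!·4!·0!·6! = 414720
prefactor² = (2J+1)·Δ·N² = 576
  k=1: −1/(1!·1!·3!·0!·0!·3!) = -1/36
Σ = -1/36  ⇒  CG² = 576·(-1/36)² = 4/9
CG = −√(4/9) = -0.666667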